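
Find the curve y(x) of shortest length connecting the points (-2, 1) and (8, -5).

Arc-length functional: J[y] = ∫ sqrt(1 + (y')^2) dx.
Lagrangian L = sqrt(1 + (y')^2) has no explicit y dependence, so ∂L/∂y = 0 and the Euler-Lagrange equation gives
    d/dx( y' / sqrt(1 + (y')^2) ) = 0  ⇒  y' / sqrt(1 + (y')^2) = const.
Hence y' is constant, so y(x) is affine.
Fitting the endpoints (-2, 1) and (8, -5):
    slope m = ((-5) − 1) / (8 − (-2)) = -3/5,
    intercept c = 1 − m·(-2) = -1/5.
Extremal: y(x) = (-3/5) x - 1/5.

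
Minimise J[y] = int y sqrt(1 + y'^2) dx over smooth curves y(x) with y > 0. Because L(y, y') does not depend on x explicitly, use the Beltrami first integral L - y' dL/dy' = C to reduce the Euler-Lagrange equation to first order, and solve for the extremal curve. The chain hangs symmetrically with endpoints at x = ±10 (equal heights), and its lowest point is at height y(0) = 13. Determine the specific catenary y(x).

The Lagrangian L(y, y') = y sqrt(1 + y'^2) has no explicit x dependence, so the Beltrami identity applies:
    L − y' ∂L/∂y' = C.
Compute ∂L/∂y' = y · y' / sqrt(1 + y'^2). Then
    L − y' ∂L/∂y'
    = y sqrt(1 + y'^2) − y · y'^2 / sqrt(1 + y'^2)
    = y (1 + y'^2 − y'^2) / sqrt(1 + y'^2)
    = y / sqrt(1 + y'^2) = C.
Squaring gives y^2 = C^2 (1 + y'^2), i.e.
    y'^2 = y^2 / C^2 − 1.
Separating variables,
    dy / sqrt(y^2 − C^2) = dx / C,
and integrating gives arccosh(y / C) = (x − a)/C, so
    y(x) = C cosh((x − a)/C),
the catenary. The constants C and a are fixed by the two endpoint conditions (and, for the hanging-chain problem, the length constraint selects C).
Now fit the given data. The endpoints x = ±10 are symmetric at equal height, so the catenary is even about its minimum: a = 0 and y(x) = C cosh(x/C). The lowest point is y(0) = C cosh(0) = C, and we are told y(0) = 13, so C = 13. Therefore
    y(x) = 13 cosh(x/13),
and at the endpoints
    y(±10) = 13 cosh(10/13).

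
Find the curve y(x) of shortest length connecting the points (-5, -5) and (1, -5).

Arc-length functional: J[y] = ∫ sqrt(1 + (y')^2) dx.
Lagrangian L = sqrt(1 + (y')^2) has no explicit y dependence, so ∂L/∂y = 0 and the Euler-Lagrange equation gives
    d/dx( y' / sqrt(1 + (y')^2) ) = 0  ⇒  y' / sqrt(1 + (y')^2) = const.
Hence y' is constant, so y(x) is affine.
Fitting the endpoints (-5, -5) and (1, -5):
    slope m = ((-5) − (-5)) / (1 − (-5)) = 0,
    intercept c = (-5) − m·(-5) = -5.
Extremal: y(x) = -5.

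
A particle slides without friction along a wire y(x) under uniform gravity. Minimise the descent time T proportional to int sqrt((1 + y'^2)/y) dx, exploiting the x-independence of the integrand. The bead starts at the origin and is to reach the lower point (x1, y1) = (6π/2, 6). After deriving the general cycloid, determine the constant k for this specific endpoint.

The Lagrangian L = sqrt((1 + y'^2) / y) has no explicit x dependence, so the Beltrami identity applies:
    L − y' ∂L/∂y' = C.
Compute ∂L/∂y' = y' / sqrt(y (1 + y'^2)).
Substitute:
    sqrt((1 + y'^2)/y) − y'·y' / sqrt(y (1 + y'^2))
    = (1 + y'^2) / sqrt(y (1 + y'^2)) − y'^2 / sqrt(y (1 + y'^2))
    = 1 / sqrt(y (1 + y'^2)) = C.
Squaring and rearranging gives the first integral
    y (1 + y'^2) = 1/C^2 =: k   (constant).
Solving this first-order ODE by the substitution
    y = (k/2)(1 − cos θ)
yields the cycloid parameterisation
    x(θ) = (k/2)(θ − sin θ),   y(θ) = (k/2)(1 − cos θ).
The constant k is fixed by the endpoint condition.
Now fit the given lower endpoint (x1, y1) = (6π/2, 6). At the bottom of the first arch (θ = π), the parametric equations give
    y(π) = (k/2)(1 − cos π) = k,
    x(π) = (k/2)(π − sin π) = kπ/2.
Matching y(π) = 6 gives k = 6, consistent with x(π) = 6π/2. Therefore the specific cycloid is
    x(θ) = (6/2)(θ − sin θ),   y(θ) = (6/2)(1 − cos θ).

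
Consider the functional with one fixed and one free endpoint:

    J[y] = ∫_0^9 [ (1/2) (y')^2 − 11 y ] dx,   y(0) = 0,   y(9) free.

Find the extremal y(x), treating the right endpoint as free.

The Lagrangian L = (1/2) (y')^2 − 11 y gives
    ∂L/∂y = −11,   ∂L/∂y' = y'.
Euler-Lagrange: d/dx(y') − (−11) = 0, i.e. y'' + 11 = 0, so
    y(x) = −(11/2) x^2 + C1 x + C2.
Fixed left endpoint y(0) = 0 ⇒ C2 = 0.
The right endpoint x = 9 is free, so the natural (transversality) condition is ∂L/∂y' |_{x=9} = 0, i.e. y'(9) = 0.
Compute y'(x) = −11 x + C1, so y'(9) = −99 + C1 = 0 ⇒ C1 = 99.
Therefore the extremal is
    y(x) = −(11/2) x^2 + 99 x.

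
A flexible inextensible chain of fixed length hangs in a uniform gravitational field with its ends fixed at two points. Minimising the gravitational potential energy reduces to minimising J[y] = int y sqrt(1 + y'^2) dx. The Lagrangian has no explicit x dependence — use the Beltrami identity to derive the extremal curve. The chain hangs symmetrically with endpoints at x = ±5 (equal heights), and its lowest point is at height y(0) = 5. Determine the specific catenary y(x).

The Lagrangian L(y, y') = y sqrt(1 + y'^2) has no explicit x dependence, so the Beltrami identity applies:
    L − y' ∂L/∂y' = C.
Compute ∂L/∂y' = y · y' / sqrt(1 + y'^2). Then
    L − y' ∂L/∂y'
    = y sqrt(1 + y'^2) − y · y'^2 / sqrt(1 + y'^2)
    = y (1 + y'^2 − y'^2) / sqrt(1 + y'^2)
    = y / sqrt(1 + y'^2) = C.
Squaring gives y^2 = C^2 (1 + y'^2), i.e.
    y'^2 = y^2 / C^2 − 1.
Separating variables,
    dy / sqrt(y^2 − C^2) = dx / C,
and integrating gives arccosh(y / C) = (x − a)/C, so
    y(x) = C cosh((x − a)/C),
the catenary. The constants C and a are fixed by the two endpoint conditions (and, for the hanging-chain problem, the length constraint selects C).
Now fit the given data. The endpoints x = ±5 are symmetric at equal height, so the catenary is even about its minimum: a = 0 and y(x) = C cosh(x/C). The lowest point is y(0) = C cosh(0) = C, and we are told y(0) = 5, so C = 5. Therefore
    y(x) = 5 cosh(x/5),
and at the endpoints
    y(±5) = 5 cosh(5/5).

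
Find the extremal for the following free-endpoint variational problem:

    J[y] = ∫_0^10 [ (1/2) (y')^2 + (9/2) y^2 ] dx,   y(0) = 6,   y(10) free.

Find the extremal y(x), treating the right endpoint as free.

The Lagrangian L = (1/2) (y')^2 + (9/2) y^2 gives
    ∂L/∂y = 9 y,   ∂L/∂y' = y'.
Euler-Lagrange: y'' − 9 y = 0.
With k = 3, the general solution is
    y(x) = A cosh(3 x) + B sinh(3 x).
Fixed left endpoint y(0) = 6 ⇒ A = 6.
The right endpoint x = 10 is free, so the natural (transversality) condition is ∂L/∂y' |_{x=10} = 0, i.e. y'(10) = 0.
Compute y'(x) = A k sinh(k x) + B k cosh(k x), so
    y'(10) = A k sinh(k·10) + B k cosh(k·10) = 0
    ⇒ B = −A tanh(k·10) = − 6 tanh(3·10).
Therefore the extremal is
    y(x) = 6 cosh(3 x) − 6 tanh(3·10) sinh(3 x).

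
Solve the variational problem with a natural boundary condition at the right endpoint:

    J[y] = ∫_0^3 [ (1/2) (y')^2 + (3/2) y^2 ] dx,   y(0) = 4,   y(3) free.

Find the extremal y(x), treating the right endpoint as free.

The Lagrangian L = (1/2) (y')^2 + (3/2) y^2 gives
    ∂L/∂y = 3 y,   ∂L/∂y' = y'.
Euler-Lagrange: y'' − 3 y = 0.
With k = sqrt(3), the general solution is
    y(x) = A cosh(sqrt(3) x) + B sinh(sqrt(3) x).
Fixed left endpoint y(0) = 4 ⇒ A = 4.
The right endpoint x = 3 is free, so the natural (transversality) condition is ∂L/∂y' |_{x=3} = 0, i.e. y'(3) = 0.
Compute y'(x) = A k sinh(k x) + B k cosh(k x), so
    y'(3) = A k sinh(k·3) + B k cosh(k·3) = 0
    ⇒ B = −A tanh(k·3) = − 4 tanh(sqrt(3)·3).
Therefore the extremal is
    y(x) = 4 cosh(sqrt(3) x) − 4 tanh(sqrt(3)·3) sinh(sqrt(3) x).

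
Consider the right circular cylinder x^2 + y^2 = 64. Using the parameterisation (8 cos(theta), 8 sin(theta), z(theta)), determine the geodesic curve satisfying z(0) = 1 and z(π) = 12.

Parameterise the cylinder of radius R = 8 as
    r(θ) = (8 cos θ, 8 sin θ, z(θ)).
The arc-length element is
    ds = sqrt(64 + (dz/dθ)^2) dθ,
so the Lagrangian is L = sqrt(64 + z'^2).
L depends on z' only, not on z or θ, so ∂L/∂z = 0 and
    ∂L/∂z' = z' / sqrt(64 + z'^2).
The Euler-Lagrange equation gives
    d/dθ( z' / sqrt(64 + z'^2) ) = 0,
so z' is constant. Integrating once:
    z(θ) = a θ + b,
a helix on the cylinder (a straight line when the cylinder is unrolled). The constants a, b are determined by the endpoint conditions.
With endpoint conditions z(0) = 1 and z(π) = 12: from z(0) = b we get b = 1, and a·π + 1 = 12 gives a = 11/π, so
    z(θ) = (11/π) θ + 1.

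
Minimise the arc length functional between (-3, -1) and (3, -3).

Arc-length functional: J[y] = ∫ sqrt(1 + (y')^2) dx.
Lagrangian L = sqrt(1 + (y')^2) has no explicit y dependence, so ∂L/∂y = 0 and the Euler-Lagrange equation gives
    d/dx( y' / sqrt(1 + (y')^2) ) = 0  ⇒  y' / sqrt(1 + (y')^2) = const.
Hence y' is constant, so y(x) is affine.
Fitting the endpoints (-3, -1) and (3, -3):
    slope m = ((-3) − (-1)) / (3 − (-3)) = -1/3,
    intercept c = (-1) − m·(-3) = -2.
Extremal: y(x) = (-1/3) x - 2.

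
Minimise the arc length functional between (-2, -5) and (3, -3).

Arc-length functional: J[y] = ∫ sqrt(1 + (y')^2) dx.
Lagrangian L = sqrt(1 + (y')^2) has no explicit y dependence, so ∂L/∂y = 0 and the Euler-Lagrange equation gives
    d/dx( y' / sqrt(1 + (y')^2) ) = 0  ⇒  y' / sqrt(1 + (y')^2) = const.
Hence y' is constant, so y(x) is affine.
Fitting the endpoints (-2, -5) and (3, -3):
    slope m = ((-3) − (-5)) / (3 − (-2)) = 2/5,
    intercept c = (-5) − m·(-2) = -21/5.
Extremal: y(x) = (2/5) x - 21/5.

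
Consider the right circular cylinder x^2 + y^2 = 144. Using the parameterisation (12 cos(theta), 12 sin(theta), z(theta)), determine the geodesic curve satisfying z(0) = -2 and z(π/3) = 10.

Parameterise the cylinder of radius R = 12 as
    r(θ) = (12 cos θ, 12 sin θ, z(θ)).
The arc-length element is
    ds = sqrt(144 + (dz/dθ)^2) dθ,
so the Lagrangian is L = sqrt(144 + z'^2).
L depends on z' only, not on z or θ, so ∂L/∂z = 0 and
    ∂L/∂z' = z' / sqrt(144 + z'^2).
The Euler-Lagrange equation gives
    d/dθ( z' / sqrt(144 + z'^2) ) = 0,
so z' is constant. Integrating once:
    z(θ) = a θ + b,
a helix on the cylinder (a straight line when the cylinder is unrolled). The constants a, b are determined by the endpoint conditions.
With endpoint conditions z(0) = -2 and z(π/3) = 10: from z(0) = b we get b = -2, and a·π/3 + -2 = 10 gives a = 36/π, so
    z(θ) = (36/π) θ − 2.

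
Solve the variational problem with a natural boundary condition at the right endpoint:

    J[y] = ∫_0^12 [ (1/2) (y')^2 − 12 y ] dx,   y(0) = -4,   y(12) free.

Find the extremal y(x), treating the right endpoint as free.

The Lagrangian L = (1/2) (y')^2 − 12 y gives
    ∂L/∂y = −12,   ∂L/∂y' = y'.
Euler-Lagrange: d/dx(y') − (−12) = 0, i.e. y'' + 12 = 0, so
    y(x) = −(12/2) x^2 + C1 x + C2.
Fixed left endpoint y(0) = -4 ⇒ C2 = -4.
The right endpoint x = 12 is free, so the natural (transversality) condition is ∂L/∂y' |_{x=12} = 0, i.e. y'(12) = 0.
Compute y'(x) = −12 x + C1, so y'(12) = −144 + C1 = 0 ⇒ C1 = 144.
Therefore the extremal is
    y(x) = −6 x^2 + 144 x − 4.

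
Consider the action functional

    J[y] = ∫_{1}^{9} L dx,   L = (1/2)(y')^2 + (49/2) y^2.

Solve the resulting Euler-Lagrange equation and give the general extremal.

The Lagrangian is L = (1/2)(y')^2 + (49/2) y^2.
∂L/∂y = 49y.
∂L/∂y' = y'.
The Euler-Lagrange equation d/dx(∂L/∂y') − ∂L/∂y = 0 becomes:
    y'' - 49 y = 0
General solution: y(x) = A e^(7x) + B e^(-7x), where A and B are arbitrary constants fixed by the endpoint conditions.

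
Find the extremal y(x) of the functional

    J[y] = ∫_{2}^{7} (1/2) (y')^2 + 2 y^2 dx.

The Lagrangian is L = (1/2) (y')^2 + 2 y^2.
Compute ∂L/∂y = 4y, ∂L/∂y' = y'.
The Euler-Lagrange equation d/dx(∂L/∂y') − ∂L/∂y = 0 reduces to
    y'' − 4 y = 0.
Its general solution is
    y(x) = A e^(2x) + B e^(−2x),
with A, B fixed by the endpoint conditions.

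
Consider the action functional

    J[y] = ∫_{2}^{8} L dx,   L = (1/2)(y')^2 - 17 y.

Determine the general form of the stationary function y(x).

The Lagrangian is L = (1/2)(y')^2 - 17 y.
∂L/∂y = -17.
∂L/∂y' = y'.
The Euler-Lagrange equation d/dx(∂L/∂y') − ∂L/∂y = 0 becomes:
    y'' + 17 = 0
General solution: y(x) = -(17/2) x^2 + A x + B, where A and B are arbitrary constants fixed by the endpoint conditions.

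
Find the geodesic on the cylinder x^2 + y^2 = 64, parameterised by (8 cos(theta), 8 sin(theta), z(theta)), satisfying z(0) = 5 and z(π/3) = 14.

Parameterise the cylinder of radius R = 8 as
    r(θ) = (8 cos θ, 8 sin θ, z(θ)).
The arc-length element is
    ds = sqrt(64 + (dz/dθ)^2) dθ,
so the Lagrangian is L = sqrt(64 + z'^2).
L depends on z' only, not on z or θ, so ∂L/∂z = 0 and
    ∂L/∂z' = z' / sqrt(64 + z'^2).
The Euler-Lagrange equation gives
    d/dθ( z' / sqrt(64 + z'^2) ) = 0,
so z' is constant. Integrating once:
    z(θ) = a θ + b,
a helix on the cylinder (a straight line when the cylinder is unrolled). The constants a, b are determined by the endpoint conditions.
With endpoint conditions z(0) = 5 and z(π/3) = 14: from z(0) = b we get b = 5, and a·π/3 + 5 = 14 gives a = 27/π, so
    z(θ) = (27/π) θ + 5.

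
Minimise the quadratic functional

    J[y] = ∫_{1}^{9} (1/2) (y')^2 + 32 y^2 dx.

The Lagrangian is L = (1/2) (y')^2 + 32 y^2.
Compute ∂L/∂y = 64y, ∂L/∂y' = y'.
The Euler-Lagrange equation d/dx(∂L/∂y') − ∂L/∂y = 0 reduces to
    y'' − 64 y = 0.
Its general solution is
    y(x) = A e^(8x) + B e^(−8x),
with A, B fixed by the endpoint conditions.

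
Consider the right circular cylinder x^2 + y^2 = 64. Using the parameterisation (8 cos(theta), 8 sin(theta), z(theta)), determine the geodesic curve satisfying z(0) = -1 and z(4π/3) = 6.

Parameterise the cylinder of radius R = 8 as
    r(θ) = (8 cos θ, 8 sin θ, z(θ)).
The arc-length element is
    ds = sqrt(64 + (dz/dθ)^2) dθ,
so the Lagrangian is L = sqrt(64 + z'^2).
L depends on z' only, not on z or θ, so ∂L/∂z = 0 and
    ∂L/∂z' = z' / sqrt(64 + z'^2).
The Euler-Lagrange equation gives
    d/dθ( z' / sqrt(64 + z'^2) ) = 0,
so z' is constant. Integrating once:
    z(θ) = a θ + b,
a helix on the cylinder (a straight line when the cylinder is unrolled). The constants a, b are determined by the endpoint conditions.
With endpoint conditions z(0) = -1 and z(4π/3) = 6: from z(0) = b we get b = -1, and a·4π/3 + -1 = 6 gives a = 21/(4π), so
    z(θ) = (21/(4π)) θ − 1.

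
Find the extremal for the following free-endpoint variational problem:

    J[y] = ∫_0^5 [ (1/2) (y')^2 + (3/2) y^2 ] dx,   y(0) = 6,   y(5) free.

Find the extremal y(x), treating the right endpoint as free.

The Lagrangian L = (1/2) (y')^2 + (3/2) y^2 gives
    ∂L/∂y = 3 y,   ∂L/∂y' = y'.
Euler-Lagrange: y'' − 3 y = 0.
With k = sqrt(3), the general solution is
    y(x) = A cosh(sqrt(3) x) + B sinh(sqrt(3) x).
Fixed left endpoint y(0) = 6 ⇒ A = 6.
The right endpoint x = 5 is free, so the natural (transversality) condition is ∂L/∂y' |_{x=5} = 0, i.e. y'(5) = 0.
Compute y'(x) = A k sinh(k x) + B k cosh(k x), so
    y'(5) = A k sinh(k·5) + B k cosh(k·5) = 0
    ⇒ B = −A tanh(k·5) = − 6 tanh(sqrt(3)·5).
Therefore the extremal is
    y(x) = 6 cosh(sqrt(3) x) − 6 tanh(sqrt(3)·5) sinh(sqrt(3) x).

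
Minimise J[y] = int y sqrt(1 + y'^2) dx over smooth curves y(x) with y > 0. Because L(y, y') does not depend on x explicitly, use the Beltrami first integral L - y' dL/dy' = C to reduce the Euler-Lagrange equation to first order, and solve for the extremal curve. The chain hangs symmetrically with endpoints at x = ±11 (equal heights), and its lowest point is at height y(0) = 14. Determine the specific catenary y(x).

The Lagrangian L(y, y') = y sqrt(1 + y'^2) has no explicit x dependence, so the Beltrami identity applies:
    L − y' ∂L/∂y' = C.
Compute ∂L/∂y' = y · y' / sqrt(1 + y'^2). Then
    L − y' ∂L/∂y'
    = y sqrt(1 + y'^2) − y · y'^2 / sqrt(1 + y'^2)
    = y (1 + y'^2 − y'^2) / sqrt(1 + y'^2)
    = y / sqrt(1 + y'^2) = C.
Squaring gives y^2 = C^2 (1 + y'^2), i.e.
    y'^2 = y^2 / C^2 − 1.
Separating variables,
    dy / sqrt(y^2 − C^2) = dx / C,
and integrating gives arccosh(y / C) = (x − a)/C, so
    y(x) = C cosh((x − a)/C),
the catenary. The constants C and a are fixed by the two endpoint conditions (and, for the hanging-chain problem, the length constraint selects C).
Now fit the given data. The endpoints x = ±11 are symmetric at equal height, so the catenary is even about its minimum: a = 0 and y(x) = C cosh(x/C). The lowest point is y(0) = C cosh(0) = C, and we are told y(0) = 14, so C = 14. Therefore
    y(x) = 14 cosh(x/14),
and at the endpoints
    y(±11) = 14 cosh(11/14).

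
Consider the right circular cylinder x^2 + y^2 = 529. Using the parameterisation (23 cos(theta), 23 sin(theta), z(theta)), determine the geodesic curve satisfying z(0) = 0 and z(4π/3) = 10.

Parameterise the cylinder of radius R = 23 as
    r(θ) = (23 cos θ, 23 sin θ, z(θ)).
The arc-length element is
    ds = sqrt(529 + (dz/dθ)^2) dθ,
so the Lagrangian is L = sqrt(529 + z'^2).
L depends on z' only, not on z or θ, so ∂L/∂z = 0 and
    ∂L/∂z' = z' / sqrt(529 + z'^2).
The Euler-Lagrange equation gives
    d/dθ( z' / sqrt(529 + z'^2) ) = 0,
so z' is constant. Integrating once:
    z(θ) = a θ + b,
a helix on the cylinder (a straight line when the cylinder is unrolled). The constants a, b are determined by the endpoint conditions.
With endpoint conditions z(0) = 0 and z(4π/3) = 10: from z(0) = b we get b = 0, and a·4π/3 + 0 = 10 gives a = 15/(2π), so
    z(θ) = (15/(2π)) θ.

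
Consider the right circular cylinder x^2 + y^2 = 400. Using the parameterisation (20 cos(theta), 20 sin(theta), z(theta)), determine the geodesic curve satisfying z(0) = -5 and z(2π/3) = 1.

Parameterise the cylinder of radius R = 20 as
    r(θ) = (20 cos θ, 20 sin θ, z(θ)).
The arc-length element is
    ds = sqrt(400 + (dz/dθ)^2) dθ,
so the Lagrangian is L = sqrt(400 + z'^2).
L depends on z' only, not on z or θ, so ∂L/∂z = 0 and
    ∂L/∂z' = z' / sqrt(400 + z'^2).
The Euler-Lagrange equation gives
    d/dθ( z' / sqrt(400 + z'^2) ) = 0,
so z' is constant. Integrating once:
    z(θ) = a θ + b,
a helix on the cylinder (a straight line when the cylinder is unrolled). The constants a, b are determined by the endpoint conditions.
With endpoint conditions z(0) = -5 and z(2π/3) = 1: from z(0) = b we get b = -5, and a·2π/3 + -5 = 1 gives a = 9/π, so
    z(θ) = (9/π) θ − 5.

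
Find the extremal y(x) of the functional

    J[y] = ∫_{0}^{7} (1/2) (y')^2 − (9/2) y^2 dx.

The Lagrangian is L = (1/2) (y')^2 − (9/2) y^2.
Compute ∂L/∂y = -9y, ∂L/∂y' = y'.
The Euler-Lagrange equation d/dx(∂L/∂y') − ∂L/∂y = 0 reduces to
    y'' + 9 y = 0.
Its general solution is
    y(x) = A sin(3x) + B cos(3x),
with A, B fixed by the endpoint conditions.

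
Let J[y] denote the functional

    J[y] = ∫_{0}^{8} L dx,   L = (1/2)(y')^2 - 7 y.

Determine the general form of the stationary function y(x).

The Lagrangian is L = (1/2)(y')^2 - 7 y.
∂L/∂y = -7.
∂L/∂y' = y'.
The Euler-Lagrange equation d/dx(∂L/∂y') − ∂L/∂y = 0 becomes:
    y'' + 7 = 0
General solution: y(x) = -(7/2) x^2 + A x + B, where A and B are arbitrary constants fixed by the endpoint conditions.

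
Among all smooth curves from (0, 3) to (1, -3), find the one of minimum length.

Arc-length functional: J[y] = ∫ sqrt(1 + (y')^2) dx.
Lagrangian L = sqrt(1 + (y')^2) has no explicit y dependence, so ∂L/∂y = 0 and the Euler-Lagrange equation gives
    d/dx( y' / sqrt(1 + (y')^2) ) = 0  ⇒  y' / sqrt(1 + (y')^2) = const.
Hence y' is constant, so y(x) is affine.
Fitting the endpoints (0, 3) and (1, -3):
    slope m = ((-3) − 3) / (1 − 0) = -6,
    intercept c = 3 − m·0 = 3.
Extremal: y(x) = -6 x + 3.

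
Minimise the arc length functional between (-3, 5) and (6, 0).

Arc-length functional: J[y] = ∫ sqrt(1 + (y')^2) dx.
Lagrangian L = sqrt(1 + (y')^2) has no explicit y dependence, so ∂L/∂y = 0 and the Euler-Lagrange equation gives
    d/dx( y' / sqrt(1 + (y')^2) ) = 0  ⇒  y' / sqrt(1 + (y')^2) = const.
Hence y' is constant, so y(x) is affine.
Fitting the endpoints (-3, 5) and (6, 0):
    slope m = (0 − 5) / (6 − (-3)) = -5/9,
    intercept c = 5 − m·(-3) = 10/3.
Extremal: y(x) = (-5/9) x + 10/3.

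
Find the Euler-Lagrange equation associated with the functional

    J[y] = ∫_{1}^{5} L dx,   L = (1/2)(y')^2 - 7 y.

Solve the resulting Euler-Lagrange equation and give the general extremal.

The Lagrangian is L = (1/2)(y')^2 - 7 y.
∂L/∂y = -7.
∂L/∂y' = y'.
The Euler-Lagrange equation d/dx(∂L/∂y') − ∂L/∂y = 0 becomes:
    y'' + 7 = 0
General solution: y(x) = -(7/2) x^2 + A x + B, where A and B are arbitrary constants fixed by the endpoint conditions.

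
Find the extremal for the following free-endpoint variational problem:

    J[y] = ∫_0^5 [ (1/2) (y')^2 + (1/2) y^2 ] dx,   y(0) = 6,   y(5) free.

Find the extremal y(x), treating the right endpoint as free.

The Lagrangian L = (1/2) (y')^2 + (1/2) y^2 gives
    ∂L/∂y = 1 y,   ∂L/∂y' = y'.
Euler-Lagrange: y'' − y = 0.
With k = 1, the general solution is
    y(x) = A cosh(x) + B sinh(x).
Fixed left endpoint y(0) = 6 ⇒ A = 6.
The right endpoint x = 5 is free, so the natural (transversality) condition is ∂L/∂y' |_{x=5} = 0, i.e. y'(5) = 0.
Compute y'(x) = A k sinh(k x) + B k cosh(k x), so
    y'(5) = A k sinh(k·5) + B k cosh(k·5) = 0
    ⇒ B = −A tanh(k·5) = − 6 tanh(1·5).
Therefore the extremal is
    y(x) = 6 cosh(1 x) − 6 tanh(1·5) sinh(1 x).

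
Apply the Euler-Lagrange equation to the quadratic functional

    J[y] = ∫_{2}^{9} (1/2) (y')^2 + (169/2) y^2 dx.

The Lagrangian is L = (1/2) (y')^2 + (169/2) y^2.
Compute ∂L/∂y = 169y, ∂L/∂y' = y'.
The Euler-Lagrange equation d/dx(∂L/∂y') − ∂L/∂y = 0 reduces to
    y'' − 169 y = 0.
Its general solution is
    y(x) = A e^(13x) + B e^(−13x),
with A, B fixed by the endpoint conditions.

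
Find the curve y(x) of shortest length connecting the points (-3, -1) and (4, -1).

Arc-length functional: J[y] = ∫ sqrt(1 + (y')^2) dx.
Lagrangian L = sqrt(1 + (y')^2) has no explicit y dependence, so ∂L/∂y = 0 and the Euler-Lagrange equation gives
    d/dx( y' / sqrt(1 + (y')^2) ) = 0  ⇒  y' / sqrt(1 + (y')^2) = const.
Hence y' is constant, so y(x) is affine.
Fitting the endpoints (-3, -1) and (4, -1):
    slope m = ((-1) − (-1)) / (4 − (-3)) = 0,
    intercept c = (-1) − m·(-3) = -1.
Extremal: y(x) = -1.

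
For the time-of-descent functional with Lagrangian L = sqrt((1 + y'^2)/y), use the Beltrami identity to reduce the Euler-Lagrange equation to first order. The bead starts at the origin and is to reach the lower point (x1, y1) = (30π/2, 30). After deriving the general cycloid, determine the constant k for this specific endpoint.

The Lagrangian L = sqrt((1 + y'^2) / y) has no explicit x dependence, so the Beltrami identity applies:
    L − y' ∂L/∂y' = C.
Compute ∂L/∂y' = y' / sqrt(y (1 + y'^2)).
Substitute:
    sqrt((1 + y'^2)/y) − y'·y' / sqrt(y (1 + y'^2))
    = (1 + y'^2) / sqrt(y (1 + y'^2)) − y'^2 / sqrt(y (1 + y'^2))
    = 1 / sqrt(y (1 + y'^2)) = C.
Squaring and rearranging gives the first integral
    y (1 + y'^2) = 1/C^2 =: k   (constant).
Solving this first-order ODE by the substitution
    y = (k/2)(1 − cos θ)
yields the cycloid parameterisation
    x(θ) = (k/2)(θ − sin θ),   y(θ) = (k/2)(1 − cos θ).
The constant k is fixed by the endpoint condition.
Now fit the given lower endpoint (x1, y1) = (30π/2, 30). At the bottom of the first arch (θ = π), the parametric equations give
    y(π) = (k/2)(1 − cos π) = k,
    x(π) = (k/2)(π − sin π) = kπ/2.
Matching y(π) = 30 gives k = 30, consistent with x(π) = 30π/2. Therefore the specific cycloid is
    x(θ) = (30/2)(θ − sin θ),   y(θ) = (30/2)(1 − cos θ).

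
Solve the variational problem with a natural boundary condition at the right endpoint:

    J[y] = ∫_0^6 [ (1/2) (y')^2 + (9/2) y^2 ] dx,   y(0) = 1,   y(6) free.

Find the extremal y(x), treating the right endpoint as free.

The Lagrangian L = (1/2) (y')^2 + (9/2) y^2 gives
    ∂L/∂y = 9 y,   ∂L/∂y' = y'.
Euler-Lagrange: y'' − 9 y = 0.
With k = 3, the general solution is
    y(x) = A cosh(3 x) + B sinh(3 x).
Fixed left endpoint y(0) = 1 ⇒ A = 1.
The right endpoint x = 6 is free, so the natural (transversality) condition is ∂L/∂y' |_{x=6} = 0, i.e. y'(6) = 0.
Compute y'(x) = A k sinh(k x) + B k cosh(k x), so
    y'(6) = A k sinh(k·6) + B k cosh(k·6) = 0
    ⇒ B = −A tanh(k·6) = − tanh(3·6).
Therefore the extremal is
    y(x) = cosh(3 x) − tanh(3·6) sinh(3 x).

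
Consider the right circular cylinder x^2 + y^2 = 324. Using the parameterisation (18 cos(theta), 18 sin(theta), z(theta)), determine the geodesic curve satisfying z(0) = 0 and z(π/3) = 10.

Parameterise the cylinder of radius R = 18 as
    r(θ) = (18 cos θ, 18 sin θ, z(θ)).
The arc-length element is
    ds = sqrt(324 + (dz/dθ)^2) dθ,
so the Lagrangian is L = sqrt(324 + z'^2).
L depends on z' only, not on z or θ, so ∂L/∂z = 0 and
    ∂L/∂z' = z' / sqrt(324 + z'^2).
The Euler-Lagrange equation gives
    d/dθ( z' / sqrt(324 + z'^2) ) = 0,
so z' is constant. Integrating once:
    z(θ) = a θ + b,
a helix on the cylinder (a straight line when the cylinder is unrolled). The constants a, b are determined by the endpoint conditions.
With endpoint conditions z(0) = 0 and z(π/3) = 10: from z(0) = b we get b = 0, and a·π/3 + 0 = 10 gives a = 30/π, so
    z(θ) = (30/π) θ.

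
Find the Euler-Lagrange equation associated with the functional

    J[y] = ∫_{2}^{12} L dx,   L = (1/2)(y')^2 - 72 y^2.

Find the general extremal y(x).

The Lagrangian is L = (1/2)(y')^2 - 72 y^2.
∂L/∂y = -144y.
∂L/∂y' = y'.
The Euler-Lagrange equation d/dx(∂L/∂y') − ∂L/∂y = 0 becomes:
    y'' + 144 y = 0
General solution: y(x) = A sin(12x) + B cos(12x), where A and B are arbitrary constants fixed by the endpoint conditions.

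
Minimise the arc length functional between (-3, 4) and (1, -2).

Arc-length functional: J[y] = ∫ sqrt(1 + (y')^2) dx.
Lagrangian L = sqrt(1 + (y')^2) has no explicit y dependence, so ∂L/∂y = 0 and the Euler-Lagrange equation gives
    d/dx( y' / sqrt(1 + (y')^2) ) = 0  ⇒  y' / sqrt(1 + (y')^2) = const.
Hence y' is constant, so y(x) is affine.
Fitting the endpoints (-3, 4) and (1, -2):
    slope m = ((-2) − 4) / (1 − (-3)) = -3/2,
    intercept c = 4 − m·(-3) = -1/2.
Extremal: y(x) = (-3/2) x - 1/2.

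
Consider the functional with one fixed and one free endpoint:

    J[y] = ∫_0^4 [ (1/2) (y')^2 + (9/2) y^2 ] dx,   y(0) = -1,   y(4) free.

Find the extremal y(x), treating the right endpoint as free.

The Lagrangian L = (1/2) (y')^2 + (9/2) y^2 gives
    ∂L/∂y = 9 y,   ∂L/∂y' = y'.
Euler-Lagrange: y'' − 9 y = 0.
With k = 3, the general solution is
    y(x) = A cosh(3 x) + B sinh(3 x).
Fixed left endpoint y(0) = -1 ⇒ A = -1.
The right endpoint x = 4 is free, so the natural (transversality) condition is ∂L/∂y' |_{x=4} = 0, i.e. y'(4) = 0.
Compute y'(x) = A k sinh(k x) + B k cosh(k x), so
    y'(4) = A k sinh(k·4) + B k cosh(k·4) = 0
    ⇒ B = −A tanh(k·4) = tanh(3·4).
Therefore the extremal is
    y(x) = −cosh(3 x) + tanh(3·4) sinh(3 x).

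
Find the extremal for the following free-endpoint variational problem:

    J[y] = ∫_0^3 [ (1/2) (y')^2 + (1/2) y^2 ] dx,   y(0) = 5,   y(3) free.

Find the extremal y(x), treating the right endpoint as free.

The Lagrangian L = (1/2) (y')^2 + (1/2) y^2 gives
    ∂L/∂y = 1 y,   ∂L/∂y' = y'.
Euler-Lagrange: y'' − y = 0.
With k = 1, the general solution is
    y(x) = A cosh(x) + B sinh(x).
Fixed left endpoint y(0) = 5 ⇒ A = 5.
The right endpoint x = 3 is free, so the natural (transversality) condition is ∂L/∂y' |_{x=3} = 0, i.e. y'(3) = 0.
Compute y'(x) = A k sinh(k x) + B k cosh(k x), so
    y'(3) = A k sinh(k·3) + B k cosh(k·3) = 0
    ⇒ B = −A tanh(k·3) = − 5 tanh(1·3).
Therefore the extremal is
    y(x) = 5 cosh(1 x) − 5 tanh(1·3) sinh(1 x).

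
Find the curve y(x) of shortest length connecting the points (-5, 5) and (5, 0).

Arc-length functional: J[y] = ∫ sqrt(1 + (y')^2) dx.
Lagrangian L = sqrt(1 + (y')^2) has no explicit y dependence, so ∂L/∂y = 0 and the Euler-Lagrange equation gives
    d/dx( y' / sqrt(1 + (y')^2) ) = 0  ⇒  y' / sqrt(1 + (y')^2) = const.
Hence y' is constant, so y(x) is affine.
Fitting the endpoints (-5, 5) and (5, 0):
    slope m = (0 − 5) / (5 − (-5)) = -1/2,
    intercept c = 5 − m·(-5) = 5/2.
Extremal: y(x) = (-1/2) x + 5/2.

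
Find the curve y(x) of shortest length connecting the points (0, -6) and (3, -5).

Arc-length functional: J[y] = ∫ sqrt(1 + (y')^2) dx.
Lagrangian L = sqrt(1 + (y')^2) has no explicit y dependence, so ∂L/∂y = 0 and the Euler-Lagrange equation gives
    d/dx( y' / sqrt(1 + (y')^2) ) = 0  ⇒  y' / sqrt(1 + (y')^2) = const.
Hence y' is constant, so y(x) is affine.
Fitting the endpoints (0, -6) and (3, -5):
    slope m = ((-5) − (-6)) / (3 − 0) = 1/3,
    intercept c = (-6) − m·0 = -6.
Extremal: y(x) = (1/3) x - 6.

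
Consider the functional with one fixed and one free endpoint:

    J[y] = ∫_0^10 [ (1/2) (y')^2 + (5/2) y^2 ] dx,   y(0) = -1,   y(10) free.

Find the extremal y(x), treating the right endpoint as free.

The Lagrangian L = (1/2) (y')^2 + (5/2) y^2 gives
    ∂L/∂y = 5 y,   ∂L/∂y' = y'.
Euler-Lagrange: y'' − 5 y = 0.
With k = sqrt(5), the general solution is
    y(x) = A cosh(sqrt(5) x) + B sinh(sqrt(5) x).
Fixed left endpoint y(0) = -1 ⇒ A = -1.
The right endpoint x = 10 is free, so the natural (transversality) condition is ∂L/∂y' |_{x=10} = 0, i.e. y'(10) = 0.
Compute y'(x) = A k sinh(k x) + B k cosh(k x), so
    y'(10) = A k sinh(k·10) + B k cosh(k·10) = 0
    ⇒ B = −A tanh(k·10) = tanh(sqrt(5)·10).
Therefore the extremal is
    y(x) = −cosh(sqrt(5) x) + tanh(sqrt(5)·10) sinh(sqrt(5) x).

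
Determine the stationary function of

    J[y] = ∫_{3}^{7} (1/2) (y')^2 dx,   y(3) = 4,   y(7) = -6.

The Lagrangian is L = (1/2) (y')^2.
Compute ∂L/∂y = 0, ∂L/∂y' = y'.
The Euler-Lagrange equation d/dx(∂L/∂y') − ∂L/∂y = 0 reduces to
    y'' = 0.
Its general solution is
    y(x) = A x + B,
with A, B fixed by the endpoint conditions.
Applying the endpoint conditions y(3) = 4 and y(7) = -6: solve A·3 + B = 4 and A·7 + B = -6. Subtracting gives A(7 − 3) = -6 − 4, so A = -5/2, and B = 4 − A·3 = 23/2. Therefore
    y(x) = (-5/2) x + 23/2.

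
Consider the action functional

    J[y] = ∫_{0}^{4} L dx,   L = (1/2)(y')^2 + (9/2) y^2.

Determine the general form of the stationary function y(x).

The Lagrangian is L = (1/2)(y')^2 + (9/2) y^2.
∂L/∂y = 9y.
∂L/∂y' = y'.
The Euler-Lagrange equation d/dx(∂L/∂y') − ∂L/∂y = 0 becomes:
    y'' - 9 y = 0
General solution: y(x) = A e^(3x) + B e^(-3x), where A and B are arbitrary constants fixed by the endpoint conditions.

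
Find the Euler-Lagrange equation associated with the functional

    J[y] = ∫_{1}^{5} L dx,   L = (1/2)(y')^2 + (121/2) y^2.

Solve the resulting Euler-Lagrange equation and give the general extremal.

The Lagrangian is L = (1/2)(y')^2 + (121/2) y^2.
∂L/∂y = 121y.
∂L/∂y' = y'.
The Euler-Lagrange equation d/dx(∂L/∂y') − ∂L/∂y = 0 becomes:
    y'' - 121 y = 0
General solution: y(x) = A e^(11x) + B e^(-11x), where A and B are arbitrary constants fixed by the endpoint conditions.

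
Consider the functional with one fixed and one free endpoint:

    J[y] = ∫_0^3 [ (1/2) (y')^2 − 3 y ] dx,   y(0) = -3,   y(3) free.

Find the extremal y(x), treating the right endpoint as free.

The Lagrangian L = (1/2) (y')^2 − 3 y gives
    ∂L/∂y = −3,   ∂L/∂y' = y'.
Euler-Lagrange: d/dx(y') − (−3) = 0, i.e. y'' + 3 = 0, so
    y(x) = −(3/2) x^2 + C1 x + C2.
Fixed left endpoint y(0) = -3 ⇒ C2 = -3.
The right endpoint x = 3 is free, so the natural (transversality) condition is ∂L/∂y' |_{x=3} = 0, i.e. y'(3) = 0.
Compute y'(x) = −3 x + C1, so y'(3) = −9 + C1 = 0 ⇒ C1 = 9.
Therefore the extremal is
    y(x) = −(3/2) x^2 + 9 x − 3.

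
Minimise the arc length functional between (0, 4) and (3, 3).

Arc-length functional: J[y] = ∫ sqrt(1 + (y')^2) dx.
Lagrangian L = sqrt(1 + (y')^2) has no explicit y dependence, so ∂L/∂y = 0 and the Euler-Lagrange equation gives
    d/dx( y' / sqrt(1 + (y')^2) ) = 0  ⇒  y' / sqrt(1 + (y')^2) = const.
Hence y' is constant, so y(x) is affine.
Fitting the endpoints (0, 4) and (3, 3):
    slope m = (3 − 4) / (3 − 0) = -1/3,
    intercept c = 4 − m·0 = 4.
Extremal: y(x) = (-1/3) x + 4.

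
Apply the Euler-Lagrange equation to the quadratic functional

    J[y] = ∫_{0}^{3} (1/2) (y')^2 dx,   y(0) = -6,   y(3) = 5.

The Lagrangian is L = (1/2) (y')^2.
Compute ∂L/∂y = 0, ∂L/∂y' = y'.
The Euler-Lagrange equation d/dx(∂L/∂y') − ∂L/∂y = 0 reduces to
    y'' = 0.
Its general solution is
    y(x) = A x + B,
with A, B fixed by the endpoint conditions.
Applying the endpoint conditions y(0) = -6 and y(3) = 5: solve A·0 + B = -6 and A·3 + B = 5. Subtracting gives A(3 − 0) = 5 − -6, so A = 11/3, and B = -6 − A·0 = -6. Therefore
    y(x) = (11/3) x - 6.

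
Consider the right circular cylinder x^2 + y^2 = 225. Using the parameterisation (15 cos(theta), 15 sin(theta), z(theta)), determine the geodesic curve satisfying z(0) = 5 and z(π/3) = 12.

Parameterise the cylinder of radius R = 15 as
    r(θ) = (15 cos θ, 15 sin θ, z(θ)).
The arc-length element is
    ds = sqrt(225 + (dz/dθ)^2) dθ,
so the Lagrangian is L = sqrt(225 + z'^2).
L depends on z' only, not on z or θ, so ∂L/∂z = 0 and
    ∂L/∂z' = z' / sqrt(225 + z'^2).
The Euler-Lagrange equation gives
    d/dθ( z' / sqrt(225 + z'^2) ) = 0,
so z' is constant. Integrating once:
    z(θ) = a θ + b,
a helix on the cylinder (a straight line when the cylinder is unrolled). The constants a, b are determined by the endpoint conditions.
With endpoint conditions z(0) = 5 and z(π/3) = 12: from z(0) = b we get b = 5, and a·π/3 + 5 = 12 gives a = 21/π, so
    z(θ) = (21/π) θ + 5.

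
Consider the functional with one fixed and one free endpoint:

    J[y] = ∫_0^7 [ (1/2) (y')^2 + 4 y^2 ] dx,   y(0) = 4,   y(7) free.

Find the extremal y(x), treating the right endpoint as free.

The Lagrangian L = (1/2) (y')^2 + 4 y^2 gives
    ∂L/∂y = 8 y,   ∂L/∂y' = y'.
Euler-Lagrange: y'' − 8 y = 0.
With k = sqrt(8), the general solution is
    y(x) = A cosh(sqrt(8) x) + B sinh(sqrt(8) x).
Fixed left endpoint y(0) = 4 ⇒ A = 4.
The right endpoint x = 7 is free, so the natural (transversality) condition is ∂L/∂y' |_{x=7} = 0, i.e. y'(7) = 0.
Compute y'(x) = A k sinh(k x) + B k cosh(k x), so
    y'(7) = A k sinh(k·7) + B k cosh(k·7) = 0
    ⇒ B = −A tanh(k·7) = − 4 tanh(sqrt(8)·7).
Therefore the extremal is
    y(x) = 4 cosh(sqrt(8) x) − 4 tanh(sqrt(8)·7) sinh(sqrt(8) x).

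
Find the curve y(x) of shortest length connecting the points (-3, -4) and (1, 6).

Arc-length functional: J[y] = ∫ sqrt(1 + (y')^2) dx.
Lagrangian L = sqrt(1 + (y')^2) has no explicit y dependence, so ∂L/∂y = 0 and the Euler-Lagrange equation gives
    d/dx( y' / sqrt(1 + (y')^2) ) = 0  ⇒  y' / sqrt(1 + (y')^2) = const.
Hence y' is constant, so y(x) is affine.
Fitting the endpoints (-3, -4) and (1, 6):
    slope m = (6 − (-4)) / (1 − (-3)) = 5/2,
    intercept c = (-4) − m·(-3) = 7/2.
Extremal: y(x) = (5/2) x + 7/2.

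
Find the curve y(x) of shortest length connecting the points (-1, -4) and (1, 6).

Arc-length functional: J[y] = ∫ sqrt(1 + (y')^2) dx.
Lagrangian L = sqrt(1 + (y')^2) has no explicit y dependence, so ∂L/∂y = 0 and the Euler-Lagrange equation gives
    d/dx( y' / sqrt(1 + (y')^2) ) = 0  ⇒  y' / sqrt(1 + (y')^2) = const.
Hence y' is constant, so y(x) is affine.
Fitting the endpoints (-1, -4) and (1, 6):
    slope m = (6 − (-4)) / (1 − (-1)) = 5,
    intercept c = (-4) − m·(-1) = 1.
Extremal: y(x) = 5 x + 1.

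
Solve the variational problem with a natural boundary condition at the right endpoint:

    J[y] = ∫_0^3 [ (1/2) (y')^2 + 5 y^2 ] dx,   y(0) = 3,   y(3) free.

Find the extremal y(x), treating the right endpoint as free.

The Lagrangian L = (1/2) (y')^2 + 5 y^2 gives
    ∂L/∂y = 10 y,   ∂L/∂y' = y'.
Euler-Lagrange: y'' − 10 y = 0.
With k = sqrt(10), the general solution is
    y(x) = A cosh(sqrt(10) x) + B sinh(sqrt(10) x).
Fixed left endpoint y(0) = 3 ⇒ A = 3.
The right endpoint x = 3 is free, so the natural (transversality) condition is ∂L/∂y' |_{x=3} = 0, i.e. y'(3) = 0.
Compute y'(x) = A k sinh(k x) + B k cosh(k x), so
    y'(3) = A k sinh(k·3) + B k cosh(k·3) = 0
    ⇒ B = −A tanh(k·3) = − 3 tanh(sqrt(10)·3).
Therefore the extremal is
    y(x) = 3 cosh(sqrt(10) x) − 3 tanh(sqrt(10)·3) sinh(sqrt(10) x).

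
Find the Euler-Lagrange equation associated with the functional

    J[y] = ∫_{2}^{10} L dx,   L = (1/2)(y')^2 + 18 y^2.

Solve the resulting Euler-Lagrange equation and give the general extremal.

The Lagrangian is L = (1/2)(y')^2 + 18 y^2.
∂L/∂y = 36y.
∂L/∂y' = y'.
The Euler-Lagrange equation d/dx(∂L/∂y') − ∂L/∂y = 0 becomes:
    y'' - 36 y = 0
General solution: y(x) = A e^(6x) + B e^(-6x), where A and B are arbitrary constants fixed by the endpoint conditions.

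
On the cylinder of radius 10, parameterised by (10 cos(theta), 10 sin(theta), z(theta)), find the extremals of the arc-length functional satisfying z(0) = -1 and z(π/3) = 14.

Parameterise the cylinder of radius R = 10 as
    r(θ) = (10 cos θ, 10 sin θ, z(θ)).
The arc-length element is
    ds = sqrt(100 + (dz/dθ)^2) dθ,
so the Lagrangian is L = sqrt(100 + z'^2).
L depends on z' only, not on z or θ, so ∂L/∂z = 0 and
    ∂L/∂z' = z' / sqrt(100 + z'^2).
The Euler-Lagrange equation gives
    d/dθ( z' / sqrt(100 + z'^2) ) = 0,
so z' is constant. Integrating once:
    z(θ) = a θ + b,
a helix on the cylinder (a straight line when the cylinder is unrolled). The constants a, b are determined by the endpoint conditions.
With endpoint conditions z(0) = -1 and z(π/3) = 14: from z(0) = b we get b = -1, and a·π/3 + -1 = 14 gives a = 45/π, so
    z(θ) = (45/π) θ − 1.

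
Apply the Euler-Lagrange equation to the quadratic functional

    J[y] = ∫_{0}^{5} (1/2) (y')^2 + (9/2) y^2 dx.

The Lagrangian is L = (1/2) (y')^2 + (9/2) y^2.
Compute ∂L/∂y = 9y, ∂L/∂y' = y'.
The Euler-Lagrange equation d/dx(∂L/∂y') − ∂L/∂y = 0 reduces to
    y'' − 9 y = 0.
Its general solution is
    y(x) = A e^(3x) + B e^(−3x),
with A, B fixed by the endpoint conditions.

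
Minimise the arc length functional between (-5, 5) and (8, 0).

Arc-length functional: J[y] = ∫ sqrt(1 + (y')^2) dx.
Lagrangian L = sqrt(1 + (y')^2) has no explicit y dependence, so ∂L/∂y = 0 and the Euler-Lagrange equation gives
    d/dx( y' / sqrt(1 + (y')^2) ) = 0  ⇒  y' / sqrt(1 + (y')^2) = const.
Hence y' is constant, so y(x) is affine.
Fitting the endpoints (-5, 5) and (8, 0):
    slope m = (0 − 5) / (8 − (-5)) = -5/13,
    intercept c = 5 − m·(-5) = 40/13.
Extremal: y(x) = (-5/13) x + 40/13.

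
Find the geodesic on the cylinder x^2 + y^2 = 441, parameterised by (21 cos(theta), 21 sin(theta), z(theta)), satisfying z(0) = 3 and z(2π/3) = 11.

Parameterise the cylinder of radius R = 21 as
    r(θ) = (21 cos θ, 21 sin θ, z(θ)).
The arc-length element is
    ds = sqrt(441 + (dz/dθ)^2) dθ,
so the Lagrangian is L = sqrt(441 + z'^2).
L depends on z' only, not on z or θ, so ∂L/∂z = 0 and
    ∂L/∂z' = z' / sqrt(441 + z'^2).
The Euler-Lagrange equation gives
    d/dθ( z' / sqrt(441 + z'^2) ) = 0,
so z' is constant. Integrating once:
    z(θ) = a θ + b,
a helix on the cylinder (a straight line when the cylinder is unrolled). The constants a, b are determined by the endpoint conditions.
With endpoint conditions z(0) = 3 and z(2π/3) = 11: from z(0) = b we get b = 3, and a·2π/3 + 3 = 11 gives a = 12/π, so
    z(θ) = (12/π) θ + 3.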